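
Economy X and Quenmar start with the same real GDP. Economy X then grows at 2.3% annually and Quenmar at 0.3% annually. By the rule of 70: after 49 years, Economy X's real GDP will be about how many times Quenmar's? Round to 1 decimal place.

Rate gap = 2.3% − 0.3% = 2 points.
The ratio doubles every 70/2 ≈ 35.00 years.
49/35.00 ≈ 1.40 doublings → ratio ≈ 2^1.40 ≈ 2.6.

2.6 times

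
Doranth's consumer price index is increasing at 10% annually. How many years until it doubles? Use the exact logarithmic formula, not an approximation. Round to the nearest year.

t = ln(2) / ln(1 + 0.1) = 0.6931 / 0.095310 ≈ 7.27.
≈ 7 years.

7 years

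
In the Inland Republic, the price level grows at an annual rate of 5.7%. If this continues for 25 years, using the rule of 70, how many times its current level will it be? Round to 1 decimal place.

Doubles every ≈ 12.28 years (70/5.7).
25 years is 2.04 doublings; 2^2.04 ≈ 4.1×.

4.1 times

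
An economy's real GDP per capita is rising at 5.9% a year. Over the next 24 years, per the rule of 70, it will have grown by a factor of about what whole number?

about 4 times

Doubling time ≈ 70/5.9 = 11.86 years.
24/11.86 ≈ 2 doublings, so about 2^2 = 4×.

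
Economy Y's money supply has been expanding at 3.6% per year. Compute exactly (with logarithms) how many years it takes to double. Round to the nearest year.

20 years

t = ln(2) / ln(1 + 0.036) = 0.6931 / 0.035367 ≈ 19.60.
≈ 20 years.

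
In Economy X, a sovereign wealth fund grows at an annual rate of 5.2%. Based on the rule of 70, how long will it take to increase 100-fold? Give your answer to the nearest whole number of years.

Doubling time ≈ 70/5.2 = 13.46 years.
100× is log₂ 100 ≈ 6.64 doublings, so ≈ 6.64 × 13.46 = 89 years.

about 89 years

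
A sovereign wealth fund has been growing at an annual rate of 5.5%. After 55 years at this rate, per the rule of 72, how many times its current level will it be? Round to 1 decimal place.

18.4 times

Doubling time ≈ 72/5.5 = 13.09 years.
55 years / 13.09 ≈ 4.20 doublings → factor 2^4.20 ≈ 18.4.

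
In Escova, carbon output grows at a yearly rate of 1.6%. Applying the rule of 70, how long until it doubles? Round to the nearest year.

Doubling time ≈ 70 / 1.6 = 43.75 years.

roughly 44 years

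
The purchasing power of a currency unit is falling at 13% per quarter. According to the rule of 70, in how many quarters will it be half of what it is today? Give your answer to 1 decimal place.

Falling at 13%, it halves about every 70/13 = 5.38 quarters.

5.4 quarters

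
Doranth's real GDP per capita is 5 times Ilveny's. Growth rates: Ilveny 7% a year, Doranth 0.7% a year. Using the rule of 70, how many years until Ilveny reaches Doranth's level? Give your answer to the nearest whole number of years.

Ilveny gains on Doranth at 7% − 0.7% = 6.3 points a year.
At that relative rate the gap halves every 70/6.3 ≈ 11.11 years.
A 5 times gap takes log₂(5) ≈ 2.32 halvings to close: 2.32 × 11.11 ≈ 26 years.

about 26 years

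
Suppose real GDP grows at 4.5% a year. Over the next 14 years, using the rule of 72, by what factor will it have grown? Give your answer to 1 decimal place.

1.8 times

Doubling time ≈ 72/4.5 = 16.00 years.
14 years / 16.00 ≈ 0.88 doublings → factor 2^0.88 ≈ 1.8.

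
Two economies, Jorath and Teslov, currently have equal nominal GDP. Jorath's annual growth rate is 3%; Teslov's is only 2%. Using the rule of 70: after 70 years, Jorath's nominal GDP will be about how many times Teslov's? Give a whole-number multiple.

about 2 times

Only the 1-point difference matters.
70/1 ≈ 70.00 years per doubling of the ratio; 70 years gives 1.00 doublings, so ≈ 2×.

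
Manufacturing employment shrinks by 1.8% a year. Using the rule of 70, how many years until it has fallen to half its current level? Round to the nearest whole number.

approximately 39 years

Falling at 1.8%, it halves about every 70/1.8 = 38.89 years.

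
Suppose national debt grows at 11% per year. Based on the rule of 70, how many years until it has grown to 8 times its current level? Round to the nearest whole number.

around 19 years

Doubling time ≈ 70/11 = 6.36 years.
8 = 2^3, so 3 doublings → 19 years.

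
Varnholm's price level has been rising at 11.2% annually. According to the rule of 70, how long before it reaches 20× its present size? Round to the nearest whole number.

One doubling takes 70/11.2 = 6.25 years.
Reaching 20× takes log₂(20) ≈ 4.32 doublings.
4.32 × 6.25 ≈ 27 years.

approximately 27 years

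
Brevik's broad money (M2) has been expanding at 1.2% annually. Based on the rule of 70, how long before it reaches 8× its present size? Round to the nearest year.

At 1.2% it doubles every 70/1.2 ≈ 58.33 years.
8× is 3 doublings, so 3 × 58.33 ≈ 175 years.

around 175 years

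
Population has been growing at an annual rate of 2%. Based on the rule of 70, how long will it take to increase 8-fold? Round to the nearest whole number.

One doubling takes 70/2 = 35.00 years.
Getting to 8× needs 3 doublings: 3 × 35.00 ≈ 105 years.

around 105 years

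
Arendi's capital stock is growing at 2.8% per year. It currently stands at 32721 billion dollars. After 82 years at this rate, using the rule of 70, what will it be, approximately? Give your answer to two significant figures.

approximately 320000 billion dollars

It doubles every 70/2.8 ≈ 25.00 years, so 82 years is 3.28 doublings.
2^3.28 ≈ 9.71; 32721 × 9.71 ≈ 320000 billion dollars.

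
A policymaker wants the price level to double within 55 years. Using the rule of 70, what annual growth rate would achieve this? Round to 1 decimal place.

70 / 55 ≈ 1.27, so about 1.3% a year.

about 1.3% a year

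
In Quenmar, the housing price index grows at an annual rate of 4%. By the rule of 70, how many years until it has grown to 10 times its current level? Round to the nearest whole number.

Doubling time ≈ 70/4 = 17.50 years.
Reaching 10× takes log₂(10) ≈ 3.32 doublings.
3.32 × 17.50 ≈ 58 years.

about 58 years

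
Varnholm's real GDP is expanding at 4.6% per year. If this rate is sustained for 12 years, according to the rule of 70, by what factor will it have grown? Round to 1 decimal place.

≈ 1.7 times

Doubles every ≈ 15.22 years (70/4.6).
12 years is 0.79 doublings; 2^0.79 ≈ 1.7×.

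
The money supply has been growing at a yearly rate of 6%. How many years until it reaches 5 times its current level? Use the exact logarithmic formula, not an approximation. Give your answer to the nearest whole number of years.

28 years

t = ln(5) / ln(1 + 0.06) = 1.6094 / 0.058269 ≈ 27.62.
≈ 28 years.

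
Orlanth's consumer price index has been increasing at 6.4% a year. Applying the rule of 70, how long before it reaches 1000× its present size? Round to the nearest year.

Doubling time ≈ 70/6.4 = 10.94 years.
Reaching 1000× takes log₂(1000) ≈ 9.97 doublings.
9.97 × 10.94 ≈ 109 years.

about 109 years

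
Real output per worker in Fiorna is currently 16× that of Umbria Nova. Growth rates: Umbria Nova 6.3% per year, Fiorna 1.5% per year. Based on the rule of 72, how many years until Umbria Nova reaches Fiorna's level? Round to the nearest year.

around 60 years

The growth-rate gap is 6.3% − 1.5% = 4.8 percentage points.
So the ratio between them halves every 72/4.8 ≈ 15.00 years.
A 16× gap closes after 4 halvings: 4 × 15.00 ≈ 60 years.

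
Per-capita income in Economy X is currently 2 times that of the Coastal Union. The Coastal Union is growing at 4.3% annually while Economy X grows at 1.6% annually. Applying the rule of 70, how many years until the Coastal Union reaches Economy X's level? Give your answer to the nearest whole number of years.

the Coastal Union gains on Economy X at 4.3% − 1.6% = 2.7 points a year.
At that relative rate the gap halves every 70/2.7 ≈ 25.93 years.
A 2 times gap closes after 1 halving: 1 × 25.93 ≈ 26 years.

≈ 26 years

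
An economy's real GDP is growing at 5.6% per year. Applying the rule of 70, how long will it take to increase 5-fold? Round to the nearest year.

about 29 years

Doubling time ≈ 70/5.6 = 12.50 years.
Reaching 5× takes log₂(5) ≈ 2.32 doublings.
2.32 × 12.50 ≈ 29 years.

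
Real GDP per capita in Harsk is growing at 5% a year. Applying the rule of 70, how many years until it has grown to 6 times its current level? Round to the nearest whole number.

about 36 years

At 5% it doubles every 70/5 ≈ 14.00 years.
6× is log₂ 6 ≈ 2.58 doublings, so ≈ 2.58 × 14.00 = 36 years.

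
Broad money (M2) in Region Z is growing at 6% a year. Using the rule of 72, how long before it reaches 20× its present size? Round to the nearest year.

roughly 52 years

Doubling time ≈ 72/6 = 12.00 years.
Reaching 20× takes log₂(20) ≈ 4.32 doublings.
4.32 × 12.00 ≈ 52 years.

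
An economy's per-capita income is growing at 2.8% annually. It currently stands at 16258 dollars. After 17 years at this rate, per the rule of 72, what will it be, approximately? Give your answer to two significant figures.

≈ 26000 dollars

Doubling time ≈ 72/2.8 = 25.71 years.
17 years is 17/25.71 ≈ 0.66 doublings, a factor of 2^0.66 ≈ 1.58.
16258 × 1.58 ≈ 26000 dollars.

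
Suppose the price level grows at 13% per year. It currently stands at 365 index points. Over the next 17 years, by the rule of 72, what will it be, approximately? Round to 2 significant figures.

around 3100 index points

It doubles every 72/13 ≈ 5.54 years, so 17 years is 3.07 doublings.
2^3.07 ≈ 8.40; 365 × 8.40 ≈ 3100 index points.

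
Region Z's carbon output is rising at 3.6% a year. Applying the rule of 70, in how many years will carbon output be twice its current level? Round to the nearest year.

Doubling time ≈ 70 / 3.6 = 19.44 years.

≈ 19 years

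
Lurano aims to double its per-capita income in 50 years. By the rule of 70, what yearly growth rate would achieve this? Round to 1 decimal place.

70 / 50 ≈ 1.40, so about 1.4% per year.

approximately 1.4%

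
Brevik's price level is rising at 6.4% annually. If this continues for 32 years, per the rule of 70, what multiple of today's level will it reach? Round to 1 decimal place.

Doubling time ≈ 70/6.4 = 10.94 years.
32 years / 10.94 ≈ 2.93 doublings → factor 2^2.93 ≈ 7.6.

roughly 7.6 times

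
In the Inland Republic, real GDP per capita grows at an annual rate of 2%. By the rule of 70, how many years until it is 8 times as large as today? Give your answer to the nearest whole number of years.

roughly 105 years

One doubling takes 70/2 = 35.00 years.
Getting to 8× needs 3 doublings: 3 × 35.00 ≈ 105 years.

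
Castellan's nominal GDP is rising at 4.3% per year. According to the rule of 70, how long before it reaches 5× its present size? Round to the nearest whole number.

Doubling time ≈ 70/4.3 = 16.28 years.
5× is log₂ 5 ≈ 2.32 doublings, so ≈ 2.32 × 16.28 = 38 years.

about 38 years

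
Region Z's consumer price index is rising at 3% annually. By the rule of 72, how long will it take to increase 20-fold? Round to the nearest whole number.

At 3% it doubles every 72/3 ≈ 24.00 years.
Reaching 20× takes log₂(20) ≈ 4.32 doublings.
4.32 × 24.00 ≈ 104 years.

approximately 104 years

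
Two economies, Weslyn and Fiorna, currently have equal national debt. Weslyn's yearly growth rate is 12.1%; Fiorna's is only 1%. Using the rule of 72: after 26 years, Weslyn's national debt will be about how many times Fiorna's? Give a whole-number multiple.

Only the 11.1-point difference matters.
72/11.1 ≈ 6.49 years per doubling of the ratio; 26 years gives 4.01 doublings, so ≈ 16×.

about 16 times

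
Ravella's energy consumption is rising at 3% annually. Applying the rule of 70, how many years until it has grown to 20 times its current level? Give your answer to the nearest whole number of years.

about 101 years

One doubling takes 70/3 = 23.33 years.
Reaching 20× takes log₂(20) ≈ 4.32 doublings.
4.32 × 23.33 ≈ 101 years.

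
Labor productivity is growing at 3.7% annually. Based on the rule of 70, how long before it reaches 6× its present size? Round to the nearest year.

approximately 49 years

At 3.7% it doubles every 70/3.7 ≈ 18.92 years.
6× is log₂ 6 ≈ 2.58 doublings, so ≈ 2.58 × 18.92 = 49 years.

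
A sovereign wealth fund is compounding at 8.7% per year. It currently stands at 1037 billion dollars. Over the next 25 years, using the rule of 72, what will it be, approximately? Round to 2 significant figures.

about 8400 billion dollars

Doubling time ≈ 72/8.7 = 8.28 years.
25 years is 25/8.28 ≈ 3.02 doublings, a factor of 2^3.02 ≈ 8.11.
1037 × 8.11 ≈ 8400 billion dollars.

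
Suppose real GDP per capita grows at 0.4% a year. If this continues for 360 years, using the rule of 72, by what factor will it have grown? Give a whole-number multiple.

Doubling time ≈ 72/0.4 = 180.00 years.
360/180.00 ≈ 2 doublings, so about 2^2 = 4×.

around 4 times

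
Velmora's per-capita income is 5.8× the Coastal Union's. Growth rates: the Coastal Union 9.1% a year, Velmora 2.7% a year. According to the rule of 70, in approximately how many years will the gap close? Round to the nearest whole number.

The growth-rate gap is 9.1% − 2.7% = 6.4 percentage points.
So the ratio between them halves every 70/6.4 ≈ 10.94 years.
A 5.8× gap takes log₂(5.8) ≈ 2.54 halvings to close: 2.54 × 10.94 ≈ 28 years.

around 28 years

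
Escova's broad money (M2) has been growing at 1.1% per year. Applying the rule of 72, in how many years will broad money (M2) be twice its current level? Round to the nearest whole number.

approximately 65 years

At 1.1%, doubling takes about 72/1.1 = 65.45 years.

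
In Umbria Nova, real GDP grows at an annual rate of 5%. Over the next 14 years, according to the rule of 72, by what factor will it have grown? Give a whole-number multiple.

roughly 2 times

72/5 ≈ 14.40 years per doubling.
14 years fits 1 doubling: 2^1 = 2.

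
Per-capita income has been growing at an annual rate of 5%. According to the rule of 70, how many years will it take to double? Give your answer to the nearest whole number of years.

about 14 years

Doubling time ≈ 70 / 5 = 14.00 years.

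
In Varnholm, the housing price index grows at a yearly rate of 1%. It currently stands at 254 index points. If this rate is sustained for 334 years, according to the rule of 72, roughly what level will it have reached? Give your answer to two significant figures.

Doubling time ≈ 72/1 = 72.00 years.
334 years is 334/72.00 ≈ 4.64 doublings, a factor of 2^4.64 ≈ 24.93.
254 × 24.93 ≈ 6300 index points.

6300 index points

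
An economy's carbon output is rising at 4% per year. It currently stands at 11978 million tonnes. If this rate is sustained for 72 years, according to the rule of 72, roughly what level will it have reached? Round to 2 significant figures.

≈ 190000 million tonnes

Doubling time ≈ 72/4 = 18.00 years.
72 years is 72/18.00 ≈ 4.00 doublings, a factor of 2^4.00 ≈ 16.00.
11978 × 16.00 ≈ 190000 million tonnes.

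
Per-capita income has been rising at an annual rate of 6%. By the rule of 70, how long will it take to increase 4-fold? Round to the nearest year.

At 6% it doubles every 70/6 ≈ 11.67 years.
4 = 2^2, so 2 doublings → 23 years.

around 23 years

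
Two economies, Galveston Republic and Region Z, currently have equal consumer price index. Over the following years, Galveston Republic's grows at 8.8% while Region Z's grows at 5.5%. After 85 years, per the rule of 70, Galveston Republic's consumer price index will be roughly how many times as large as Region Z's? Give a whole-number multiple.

Rate gap = 8.8% − 5.5% = 3.3 points.
The ratio doubles every 70/3.3 ≈ 21.21 years.
85/21.21 ≈ 4.01 doublings → ratio ≈ 2^4.01 ≈ 16.

around 16 times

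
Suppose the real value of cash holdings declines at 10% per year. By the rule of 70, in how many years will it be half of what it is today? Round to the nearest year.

about 7 years

Halving time ≈ 70 / 10 = 7.00 → 7 years.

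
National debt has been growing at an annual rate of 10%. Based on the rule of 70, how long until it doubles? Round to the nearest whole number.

Doubling time ≈ 70 / 10 = 7.00 years.

around 7 years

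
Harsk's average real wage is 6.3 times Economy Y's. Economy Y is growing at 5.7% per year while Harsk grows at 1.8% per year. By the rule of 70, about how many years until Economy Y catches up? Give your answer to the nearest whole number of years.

roughly 48 years

The growth-rate gap is 5.7% − 1.8% = 3.9 percentage points.
So the ratio between them halves every 70/3.9 ≈ 17.95 years.
A 6.3 times gap takes log₂(6.3) ≈ 2.66 halvings to close: 2.66 × 17.95 ≈ 48 years.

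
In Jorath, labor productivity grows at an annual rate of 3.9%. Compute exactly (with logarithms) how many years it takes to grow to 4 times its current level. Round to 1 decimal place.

t = ln(4) / ln(1 + 0.039) = 1.3863 / 0.038259 ≈ 36.23.

36.2 years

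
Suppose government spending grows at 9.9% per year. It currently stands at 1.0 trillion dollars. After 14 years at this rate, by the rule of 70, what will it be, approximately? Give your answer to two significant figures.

Doubling time ≈ 70/9.9 = 7.07 years.
14 years is 14/7.07 ≈ 1.98 doublings, a factor of 2^1.98 ≈ 3.94.
1.0 × 3.94 ≈ 3.9 trillion dollars.

3.9 trillion dollars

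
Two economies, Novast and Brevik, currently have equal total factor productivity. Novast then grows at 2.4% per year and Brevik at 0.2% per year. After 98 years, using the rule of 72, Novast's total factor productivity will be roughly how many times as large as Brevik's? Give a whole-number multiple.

Novast pulls ahead at 2.2 pp per year, so the ratio doubles every 72/2.2 ≈ 32.73 years.
In 98 years that's 2.99 doublings: 2^2.99 ≈ 8.

approximately 8 times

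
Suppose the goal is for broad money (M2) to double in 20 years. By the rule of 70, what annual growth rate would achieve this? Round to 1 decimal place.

70 / 20 ≈ 3.50, so about 3.5% annually.

about 3.5%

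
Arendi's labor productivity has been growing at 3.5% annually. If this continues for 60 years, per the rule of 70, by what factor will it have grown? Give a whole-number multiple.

approximately 8 times

At 3.5% one doubling takes ≈ 20.00 years; 60 years is 3 of them, so ×8.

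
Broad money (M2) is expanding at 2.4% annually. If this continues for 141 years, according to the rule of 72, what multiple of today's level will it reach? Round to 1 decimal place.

Doubling time ≈ 72/2.4 = 30.00 years.
141 years / 30.00 ≈ 4.70 doublings → factor 2^4.70 ≈ 26.0.

roughly 26.0 times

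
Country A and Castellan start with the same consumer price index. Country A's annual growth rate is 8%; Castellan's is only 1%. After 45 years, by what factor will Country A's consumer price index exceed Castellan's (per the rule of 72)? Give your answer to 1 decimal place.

≈ 20.7 times

Rate gap = 8% − 1% = 7 points.
The ratio doubles every 72/7 ≈ 10.29 years.
45/10.29 ≈ 4.37 doublings → ratio ≈ 2^4.37 ≈ 20.7.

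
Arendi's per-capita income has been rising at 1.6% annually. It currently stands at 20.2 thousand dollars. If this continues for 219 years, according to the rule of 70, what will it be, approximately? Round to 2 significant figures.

It doubles every 70/1.6 ≈ 43.75 years, so 219 years is 5.01 doublings.
2^5.01 ≈ 32.22; 20.2 × 32.22 ≈ 650 thousand dollars.

650 thousand dollars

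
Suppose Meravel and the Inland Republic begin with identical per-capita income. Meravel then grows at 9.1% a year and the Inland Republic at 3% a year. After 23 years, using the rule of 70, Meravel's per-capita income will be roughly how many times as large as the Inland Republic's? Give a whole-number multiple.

Rate gap = 9.1% − 3% = 6.1 points.
The ratio doubles every 70/6.1 ≈ 11.48 years.
23/11.48 ≈ 2.00 doublings → ratio ≈ 2^2.00 ≈ 4.

4 times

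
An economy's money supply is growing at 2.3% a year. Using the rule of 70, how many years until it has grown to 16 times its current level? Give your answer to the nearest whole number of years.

roughly 122 years

Doubling time ≈ 70/2.3 = 30.43 years.
16 = 2^4, so 4 doublings → 122 years.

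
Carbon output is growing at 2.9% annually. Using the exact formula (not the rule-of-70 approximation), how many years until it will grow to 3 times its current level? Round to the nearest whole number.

t = ln(3) / ln(1 + 0.029) = 1.0986 / 0.028587 ≈ 38.43.
≈ 38 years.

38 years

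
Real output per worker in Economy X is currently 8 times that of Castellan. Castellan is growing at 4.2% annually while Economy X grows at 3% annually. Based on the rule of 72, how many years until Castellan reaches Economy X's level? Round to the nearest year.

180 years

The growth-rate gap is 4.2% − 3% = 1.2 percentage points.
So the ratio between them halves every 72/1.2 ≈ 60.00 years.
An 8 times gap closes after 3 halvings: 3 × 60.00 ≈ 180 years.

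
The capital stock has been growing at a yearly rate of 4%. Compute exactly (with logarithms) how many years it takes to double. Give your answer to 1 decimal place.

t = ln(2) / ln(1 + 0.04) = 0.6931 / 0.039221 ≈ 17.67.

17.7 years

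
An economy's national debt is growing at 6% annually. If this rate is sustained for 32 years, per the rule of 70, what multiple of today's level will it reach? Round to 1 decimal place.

Doubling time ≈ 70/6 = 11.67 years.
32 years / 11.67 ≈ 2.74 doublings → factor 2^2.74 ≈ 6.7.

about 6.7 times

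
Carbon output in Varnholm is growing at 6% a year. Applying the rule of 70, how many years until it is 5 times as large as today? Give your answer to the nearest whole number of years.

27 years

Doubling time ≈ 70/6 = 11.67 years.
Reaching 5× takes log₂(5) ≈ 2.32 doublings.
2.32 × 11.67 ≈ 27 years.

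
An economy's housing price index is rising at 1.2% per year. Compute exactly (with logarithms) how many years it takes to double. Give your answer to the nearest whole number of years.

58 years

t = ln(2) / ln(1 + 0.012) = 0.6931 / 0.011929 ≈ 58.10.
≈ 58 years.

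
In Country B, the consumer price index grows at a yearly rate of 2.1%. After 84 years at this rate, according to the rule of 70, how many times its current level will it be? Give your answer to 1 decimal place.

Doubles every ≈ 33.33 years (70/2.1).
84 years is 2.52 doublings; 2^2.52 ≈ 5.7×.

about 5.7 times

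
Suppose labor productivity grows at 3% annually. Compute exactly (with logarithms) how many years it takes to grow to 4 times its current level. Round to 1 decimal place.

46.9 years

t = ln(4) / ln(1 + 0.03) = 1.3863 / 0.029559 ≈ 46.90.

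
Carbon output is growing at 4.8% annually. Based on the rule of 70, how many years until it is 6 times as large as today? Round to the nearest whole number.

Doubling time ≈ 70/4.8 = 14.58 years.
6× is log₂ 6 ≈ 2.58 doublings, so ≈ 2.58 × 14.58 = 38 years.

about 38 years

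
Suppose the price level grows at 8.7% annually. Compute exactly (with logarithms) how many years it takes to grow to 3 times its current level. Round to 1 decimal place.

13.2 years

t = ln(3) / ln(1 + 0.087) = 1.0986 / 0.083422 ≈ 13.17.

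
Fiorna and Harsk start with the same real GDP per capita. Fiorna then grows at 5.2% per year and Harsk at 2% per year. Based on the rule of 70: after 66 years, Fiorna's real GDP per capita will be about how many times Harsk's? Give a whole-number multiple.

8 times

Only the 3.2-point difference matters.
70/3.2 ≈ 21.88 years per doubling of the ratio; 66 years gives 3.02 doublings, so ≈ 8×.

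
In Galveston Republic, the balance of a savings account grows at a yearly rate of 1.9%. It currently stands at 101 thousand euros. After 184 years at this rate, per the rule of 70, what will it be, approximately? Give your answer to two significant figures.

roughly 3200 thousand euros

Doubling time ≈ 70/1.9 = 36.84 years.
184 years is 184/36.84 ≈ 4.99 doublings, a factor of 2^4.99 ≈ 31.78.
101 × 31.78 ≈ 3200 thousand euros.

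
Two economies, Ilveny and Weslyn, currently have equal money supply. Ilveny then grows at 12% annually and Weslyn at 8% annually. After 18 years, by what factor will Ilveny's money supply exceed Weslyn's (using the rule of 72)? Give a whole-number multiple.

Only the 4-point difference matters.
72/4 ≈ 18.00 years per doubling of the ratio; 18 years gives 1.00 doublings, so ≈ 2×.

about 2 times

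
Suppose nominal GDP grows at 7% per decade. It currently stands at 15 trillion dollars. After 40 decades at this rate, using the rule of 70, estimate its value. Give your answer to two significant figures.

around 240 trillion dollars

It doubles every 70/7 ≈ 10.00 decades, so 40 decades is 4.00 doublings.
2^4.00 ≈ 16.00; 15 × 16.00 ≈ 240 trillion dollars.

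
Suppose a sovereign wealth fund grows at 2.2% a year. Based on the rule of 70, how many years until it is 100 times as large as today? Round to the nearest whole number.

approximately 211 years

Doubling time ≈ 70/2.2 = 31.82 years.
Reaching 100× takes log₂(100) ≈ 6.64 doublings.
6.64 × 31.82 ≈ 211 years.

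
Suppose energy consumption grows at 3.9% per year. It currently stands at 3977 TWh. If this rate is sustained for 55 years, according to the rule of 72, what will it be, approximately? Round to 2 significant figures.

31000 TWh

It doubles every 72/3.9 ≈ 18.46 years, so 55 years is 2.98 doublings.
2^2.98 ≈ 7.89; 3977 × 7.89 ≈ 31000 TWh.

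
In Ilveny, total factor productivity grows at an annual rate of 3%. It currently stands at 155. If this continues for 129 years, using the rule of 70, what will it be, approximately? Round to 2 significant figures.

about 7200

Doubling time ≈ 70/3 = 23.33 years.
129 years is 129/23.33 ≈ 5.53 doublings, a factor of 2^5.53 ≈ 46.21.
155 × 46.21 ≈ 7200.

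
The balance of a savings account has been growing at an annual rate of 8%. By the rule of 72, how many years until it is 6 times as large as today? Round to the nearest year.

At 8% it doubles every 72/8 ≈ 9.00 years.
Reaching 6× takes log₂(6) ≈ 2.58 doublings.
2.58 × 9.00 ≈ 23 years.

23 years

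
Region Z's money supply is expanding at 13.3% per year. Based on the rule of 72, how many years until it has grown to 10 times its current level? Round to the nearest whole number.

18 years

Doubling time ≈ 72/13.3 = 5.41 years.
Reaching 10× takes log₂(10) ≈ 3.32 doublings.
3.32 × 5.41 ≈ 18 years.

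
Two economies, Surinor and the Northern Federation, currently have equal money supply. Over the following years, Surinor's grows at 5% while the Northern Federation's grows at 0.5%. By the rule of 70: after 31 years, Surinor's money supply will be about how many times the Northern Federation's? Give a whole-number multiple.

Surinor pulls ahead at 4.5 pp per year, so the ratio doubles every 70/4.5 ≈ 15.56 years.
In 31 years that's 1.99 doublings: 2^1.99 ≈ 4.

4 times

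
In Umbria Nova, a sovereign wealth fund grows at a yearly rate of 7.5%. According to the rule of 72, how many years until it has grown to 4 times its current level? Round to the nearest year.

One doubling takes 72/7.5 = 9.60 years.
4× is 2 doublings, so 2 × 9.60 ≈ 19 years.

about 19 years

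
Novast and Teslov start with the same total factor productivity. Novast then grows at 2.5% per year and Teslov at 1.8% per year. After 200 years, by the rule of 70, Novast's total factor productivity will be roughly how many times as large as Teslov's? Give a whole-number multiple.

approximately 4 times

Rate gap = 2.5% − 1.8% = 0.7 points.
The ratio doubles every 70/0.7 ≈ 100.00 years.
200/100.00 ≈ 2.00 doublings → ratio ≈ 2^2.00 ≈ 4.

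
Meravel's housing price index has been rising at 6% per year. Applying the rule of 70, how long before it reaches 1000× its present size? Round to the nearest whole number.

One doubling takes 70/6 = 11.67 years.
Reaching 1000× takes log₂(1000) ≈ 9.97 doublings.
9.97 × 11.67 ≈ 116 years.

about 116 years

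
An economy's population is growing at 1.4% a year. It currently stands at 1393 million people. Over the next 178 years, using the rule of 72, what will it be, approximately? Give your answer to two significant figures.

15000 million people

It doubles every 72/1.4 ≈ 51.43 years, so 178 years is 3.46 doublings.
2^3.46 ≈ 11.00; 1393 × 11.00 ≈ 15000 million people.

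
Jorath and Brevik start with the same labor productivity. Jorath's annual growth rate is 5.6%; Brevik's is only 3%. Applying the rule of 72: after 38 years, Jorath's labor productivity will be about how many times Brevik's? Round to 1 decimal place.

2.6 times

Jorath pulls ahead at 2.6 pp per year, so the ratio doubles every 72/2.6 ≈ 27.69 years.
In 38 years that's 1.37 doublings: 2^1.37 ≈ 2.6.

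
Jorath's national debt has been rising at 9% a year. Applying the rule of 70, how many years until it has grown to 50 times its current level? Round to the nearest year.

One doubling takes 70/9 = 7.78 years.
Reaching 50× takes log₂(50) ≈ 5.64 doublings.
5.64 × 7.78 ≈ 44 years.

44 years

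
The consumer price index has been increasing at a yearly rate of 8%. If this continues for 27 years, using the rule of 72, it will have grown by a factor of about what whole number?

72/8 ≈ 9.00 years per doubling.
27 years fits 3 doublings: 2^3 = 8.

≈ 8 times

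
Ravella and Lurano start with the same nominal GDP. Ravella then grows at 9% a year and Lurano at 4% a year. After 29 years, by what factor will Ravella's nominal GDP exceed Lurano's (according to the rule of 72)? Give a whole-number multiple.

about 4 times

Rate gap = 9% − 4% = 5 points.
The ratio doubles every 72/5 ≈ 14.40 years.
29/14.40 ≈ 2.01 doublings → ratio ≈ 2^2.01 ≈ 4.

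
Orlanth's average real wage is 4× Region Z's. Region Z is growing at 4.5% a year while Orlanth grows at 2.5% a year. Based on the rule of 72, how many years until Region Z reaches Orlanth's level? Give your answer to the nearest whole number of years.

about 72 years

What matters is the difference: 2 pp.
Rule of 72 on the gap: the ratio halves every 72/2 ≈ 36.00 years.
A 4× gap closes after 2 halvings: 2 × 36.00 ≈ 72 years.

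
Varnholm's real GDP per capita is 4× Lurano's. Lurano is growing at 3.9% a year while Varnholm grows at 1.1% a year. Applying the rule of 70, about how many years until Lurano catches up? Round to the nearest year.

Lurano gains on Varnholm at 3.9% − 1.1% = 2.8 points a year.
At that relative rate the gap halves every 70/2.8 ≈ 25.00 years.
A 4× gap closes after 2 halvings: 2 × 25.00 ≈ 50 years.

50 years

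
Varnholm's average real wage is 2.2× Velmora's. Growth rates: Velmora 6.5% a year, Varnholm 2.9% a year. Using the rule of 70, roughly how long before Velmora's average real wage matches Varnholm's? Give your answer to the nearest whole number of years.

around 22 years

The growth-rate gap is 6.5% − 2.9% = 3.6 percentage points.
So the ratio between them halves every 70/3.6 ≈ 19.44 years.
A 2.2× gap takes log₂(2.2) ≈ 1.14 halvings to close: 1.14 × 19.44 ≈ 22 years.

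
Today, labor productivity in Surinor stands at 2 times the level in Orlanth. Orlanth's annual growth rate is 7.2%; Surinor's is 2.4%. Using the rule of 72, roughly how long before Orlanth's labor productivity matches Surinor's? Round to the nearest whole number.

Orlanth gains on Surinor at 7.2% − 2.4% = 4.8 points a year.
At that relative rate the gap halves every 72/4.8 ≈ 15.00 years.
A 2 times gap closes after 1 halving: 1 × 15.00 ≈ 15 years.

about 15 years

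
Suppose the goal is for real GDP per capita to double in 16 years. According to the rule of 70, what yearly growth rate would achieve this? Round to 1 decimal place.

roughly 4.4% per year

70 / 16 ≈ 4.38, so about 4.4% per year.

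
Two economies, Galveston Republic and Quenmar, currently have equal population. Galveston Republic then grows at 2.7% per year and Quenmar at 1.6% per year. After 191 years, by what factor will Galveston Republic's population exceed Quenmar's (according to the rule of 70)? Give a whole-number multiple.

about 8 times

Only the 1.1-point difference matters.
70/1.1 ≈ 63.64 years per doubling of the ratio; 191 years gives 3.00 doublings, so ≈ 8×.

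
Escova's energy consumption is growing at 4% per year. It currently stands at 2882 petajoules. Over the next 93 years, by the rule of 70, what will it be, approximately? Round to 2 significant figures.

≈ 110000 petajoules

It doubles every 70/4 ≈ 17.50 years, so 93 years is 5.31 doublings.
2^5.31 ≈ 39.67; 2882 × 39.67 ≈ 110000 petajoules.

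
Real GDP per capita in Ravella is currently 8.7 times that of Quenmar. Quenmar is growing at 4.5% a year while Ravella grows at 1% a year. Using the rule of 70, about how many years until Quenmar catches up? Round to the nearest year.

The growth-rate gap is 4.5% − 1% = 3.5 percentage points.
So the ratio between them halves every 70/3.5 ≈ 20.00 years.
An 8.7 times gap takes log₂(8.7) ≈ 3.12 halvings to close: 3.12 × 20.00 ≈ 62 years.

62 years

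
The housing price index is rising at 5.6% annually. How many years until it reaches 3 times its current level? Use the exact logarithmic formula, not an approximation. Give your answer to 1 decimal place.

t = ln(3) / ln(1 + 0.056) = 1.0986 / 0.054488 ≈ 20.16.

20.2 years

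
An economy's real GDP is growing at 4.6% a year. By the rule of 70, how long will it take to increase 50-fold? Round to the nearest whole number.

approximately 86 years

Doubling time ≈ 70/4.6 = 15.22 years.
50× is log₂ 50 ≈ 5.64 doublings, so ≈ 5.64 × 15.22 = 86 years.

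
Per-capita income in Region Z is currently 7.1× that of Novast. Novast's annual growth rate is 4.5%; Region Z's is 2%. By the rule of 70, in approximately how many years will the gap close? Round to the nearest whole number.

The growth-rate gap is 4.5% − 2% = 2.5 percentage points.
So the ratio between them halves every 70/2.5 ≈ 28.00 years.
A 7.1× gap takes log₂(7.1) ≈ 2.83 halvings to close: 2.83 × 28.00 ≈ 79 years.

approximately 79 years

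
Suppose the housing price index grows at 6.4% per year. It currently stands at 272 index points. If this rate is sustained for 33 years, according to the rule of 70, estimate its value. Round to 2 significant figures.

It doubles every 70/6.4 ≈ 10.94 years, so 33 years is 3.02 doublings.
2^3.02 ≈ 8.11; 272 × 8.11 ≈ 2200 index points.

roughly 2200 index points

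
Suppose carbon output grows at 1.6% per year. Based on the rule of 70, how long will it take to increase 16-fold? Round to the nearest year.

175 years

At 1.6% it doubles every 70/1.6 ≈ 43.75 years.
16× is 4 doublings, so 4 × 43.75 ≈ 175 years.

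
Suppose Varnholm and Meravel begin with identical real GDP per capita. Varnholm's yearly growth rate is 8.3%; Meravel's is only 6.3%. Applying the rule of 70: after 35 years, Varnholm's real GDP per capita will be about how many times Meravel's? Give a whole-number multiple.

Only the 2-point difference matters.
70/2 ≈ 35.00 years per doubling of the ratio; 35 years gives 1.00 doublings, so ≈ 2×.

roughly 2 times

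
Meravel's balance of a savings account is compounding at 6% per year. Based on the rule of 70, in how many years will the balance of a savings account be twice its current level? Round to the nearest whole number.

70/6 ≈ 11.67, so it doubles roughly every 12 years.

≈ 12 years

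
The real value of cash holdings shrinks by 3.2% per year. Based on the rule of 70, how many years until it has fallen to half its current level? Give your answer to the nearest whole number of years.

roughly 22 years

Falling at 3.2%, it halves about every 70/3.2 = 21.88 years.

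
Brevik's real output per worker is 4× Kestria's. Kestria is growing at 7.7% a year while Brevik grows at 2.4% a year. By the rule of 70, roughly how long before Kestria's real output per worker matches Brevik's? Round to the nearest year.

approximately 26 years

The growth-rate gap is 7.7% − 2.4% = 5.3 percentage points.
So the ratio between them halves every 70/5.3 ≈ 13.21 years.
A 4× gap closes after 2 halvings: 2 × 13.21 ≈ 26 years.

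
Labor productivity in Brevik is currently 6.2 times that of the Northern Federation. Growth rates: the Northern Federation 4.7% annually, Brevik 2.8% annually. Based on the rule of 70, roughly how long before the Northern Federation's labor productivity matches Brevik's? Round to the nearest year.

the Northern Federation gains on Brevik at 4.7% − 2.8% = 1.9 points a year.
At that relative rate the gap halves every 70/1.9 ≈ 36.84 years.
A 6.2 times gap takes log₂(6.2) ≈ 2.63 halvings to close: 2.63 × 36.84 ≈ 97 years.

approximately 97 years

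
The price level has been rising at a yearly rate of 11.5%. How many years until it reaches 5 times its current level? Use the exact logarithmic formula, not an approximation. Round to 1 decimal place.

14.8 years

t = ln(5) / ln(1 + 0.115) = 1.6094 / 0.108854 ≈ 14.78.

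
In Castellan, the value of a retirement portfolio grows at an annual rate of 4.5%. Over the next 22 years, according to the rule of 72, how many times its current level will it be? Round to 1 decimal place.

Doubles every ≈ 16.00 years (72/4.5).
22 years is 1.38 doublings; 2^1.38 ≈ 2.6×.

about 2.6 times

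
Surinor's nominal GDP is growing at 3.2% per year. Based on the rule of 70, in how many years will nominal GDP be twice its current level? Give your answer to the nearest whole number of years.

approximately 22 years

At 3.2%, doubling takes about 70/3.2 = 21.88 years.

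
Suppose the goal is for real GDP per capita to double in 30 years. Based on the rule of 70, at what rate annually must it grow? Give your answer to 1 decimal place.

70 / 30 ≈ 2.33, so about 2.3% annually.

≈ 2.3%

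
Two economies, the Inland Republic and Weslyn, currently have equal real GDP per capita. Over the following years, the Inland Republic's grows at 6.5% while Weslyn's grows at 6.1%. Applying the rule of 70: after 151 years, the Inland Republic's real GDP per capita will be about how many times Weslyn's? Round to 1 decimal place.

around 1.8 times

the Inland Republic pulls ahead at 0.4 pp per year, so the ratio doubles every 70/0.4 ≈ 175.00 years.
In 151 years that's 0.86 doublings: 2^0.86 ≈ 1.8.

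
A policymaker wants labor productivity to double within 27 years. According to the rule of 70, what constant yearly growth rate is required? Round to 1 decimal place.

70 / 27 ≈ 2.59, so about 2.6% per year.

≈ 2.6%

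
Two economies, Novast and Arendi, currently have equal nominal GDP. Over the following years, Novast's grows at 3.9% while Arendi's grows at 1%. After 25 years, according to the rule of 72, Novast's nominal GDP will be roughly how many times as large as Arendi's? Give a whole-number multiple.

Only the 2.9-point difference matters.
72/2.9 ≈ 24.83 years per doubling of the ratio; 25 years gives 1.01 doublings, so ≈ 2×.

around 2 times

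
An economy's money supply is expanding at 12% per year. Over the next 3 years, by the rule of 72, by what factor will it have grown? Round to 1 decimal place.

approximately 1.4 times

Doubling time ≈ 72/12 = 6.00 years.
3 years / 6.00 ≈ 0.50 doublings → factor 2^0.50 ≈ 1.4.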